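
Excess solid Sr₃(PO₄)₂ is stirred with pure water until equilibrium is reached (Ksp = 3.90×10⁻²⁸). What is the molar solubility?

1.29×10⁻⁶ M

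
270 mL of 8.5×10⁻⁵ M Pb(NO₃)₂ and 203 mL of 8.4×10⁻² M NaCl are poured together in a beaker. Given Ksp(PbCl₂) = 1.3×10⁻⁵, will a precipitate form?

Total volume after mixing = 270 + 203 = 473 mL.
[Pb²⁺] = (8.5×10⁻⁵)(270)/473 = 4.9×10⁻⁵ M
[Cl⁻] = (8.4×10⁻²)(203)/473 = 3.6×10⁻² M
Q = [Pb²⁺][Cl⁻]^2 = 6.3×10⁻⁸
Since Q (6.3×10⁻⁸) is less than Ksp (1.3×10⁻⁵), no PbCl₂ precipitates.

No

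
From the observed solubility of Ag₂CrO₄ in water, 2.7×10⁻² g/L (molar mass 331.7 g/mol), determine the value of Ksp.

Ksp = 2.2×10⁻¹²

Convert to molarity: s = 2.7×10⁻² / 331.7 = 8.140×10⁻⁵ mol/L
Ag₂CrO₄(s) ⇌ 2 Ag⁺(aq) + CrO₄²⁻(aq)
Let s be the molar solubility. Then [Ag⁺] = 2s and [CrO₄²⁻] = s.
Ksp = [Ag⁺]^2[CrO₄²⁻] = (2s)^2 · s = 4s^3
Ksp = 4 × (8.140×10⁻⁵)^3 = 2.2×10⁻¹²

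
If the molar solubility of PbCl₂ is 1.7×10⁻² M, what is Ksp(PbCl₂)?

Ksp = 2.0×10⁻⁵

PbCl₂(s) ⇌ Pb²⁺(aq) + 2 Cl⁻(aq)
Call the molar solubility s, so that [Pb²⁺] = s and [Cl⁻] = 2s.
Ksp = [Pb²⁺][Cl⁻]^2 = s · (2s)^2 = 4s^3
Ksp = 4 × (1.7×10⁻²)^3 = 2.0×10⁻⁵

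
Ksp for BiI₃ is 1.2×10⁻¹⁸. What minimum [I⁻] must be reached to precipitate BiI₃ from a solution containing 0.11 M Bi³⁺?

2.2×10⁻⁶ M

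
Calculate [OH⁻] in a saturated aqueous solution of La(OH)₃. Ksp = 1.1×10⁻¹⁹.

2.4×10⁻⁵ M

La(OH)₃(s) ⇌ La³⁺(aq) + 3 OH⁻(aq)
With molar solubility s: [La³⁺] = s, [OH⁻] = 3s.
Ksp = [La³⁺][OH⁻]^3 = s · (3s)^3 = 27s^4 = 1.1×10⁻¹⁹
s = 8.0×10⁻⁶ mol/L
[OH⁻] = 3s = 2.4×10⁻⁵ mol/L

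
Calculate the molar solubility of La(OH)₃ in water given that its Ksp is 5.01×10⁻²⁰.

6.56×10⁻⁶ M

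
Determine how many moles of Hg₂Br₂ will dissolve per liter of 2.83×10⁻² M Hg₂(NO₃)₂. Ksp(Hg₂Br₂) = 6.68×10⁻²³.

2.43×10⁻¹¹ M

Hg₂Br₂(s) ⇌ Hg₂²⁺(aq) + 2 Br⁻(aq)
Let s be the solubility of Hg₂Br₂ here. The common ion gives [Hg₂²⁺] ≈ 2.83×10⁻² M, and [Br⁻] = 2s.
Ksp = [Hg₂²⁺][Br⁻]^2 = (2.83×10⁻²)(2s)^2
(2s)^2 = 6.68×10⁻²³ / (2.83×10⁻²) = 2.36×10⁻²¹
s = 2.43×10⁻¹¹ M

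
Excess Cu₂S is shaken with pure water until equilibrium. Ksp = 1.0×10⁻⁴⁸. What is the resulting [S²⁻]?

Cu₂S(s) ⇌ 2 Cu⁺(aq) + S²⁻(aq)
If s mol/L of Cu₂S dissolves, [Cu⁺] = 2s and [S²⁻] = s.
Ksp = [Cu⁺]^2[S²⁻] = (2s)^2 · s = 4s^3 = 1.0×10⁻⁴⁸
s = 6.3×10⁻¹⁷ M
[S²⁻] = s = 6.3×10⁻¹⁷ M

6.3×10⁻¹⁷ M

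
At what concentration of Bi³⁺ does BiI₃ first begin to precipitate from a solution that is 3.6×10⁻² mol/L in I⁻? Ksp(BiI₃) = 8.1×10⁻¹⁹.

The threshold for precipitation is Q = Ksp.
BiI₃(s) ⇌ Bi³⁺(aq) + 3 I⁻(aq)
Ksp = [Bi³⁺][I⁻]^3 = [Bi³⁺](3.6×10⁻²)^3
[Bi³⁺] = 8.1×10⁻¹⁹ / (3.6×10⁻²)^3 = 1.7×10⁻¹⁴
[Bi³⁺] = 1.7×10⁻¹⁴ mol/L

1.7×10⁻¹⁴ M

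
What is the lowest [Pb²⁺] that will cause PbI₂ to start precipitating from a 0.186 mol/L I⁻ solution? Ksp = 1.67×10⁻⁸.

4.83×10⁻⁷ M

A salt starts to precipitate once the ion product Q reaches its Ksp.
PbI₂(s) ⇌ Pb²⁺(aq) + 2 I⁻(aq)
Ksp = [Pb²⁺][I⁻]^2 = [Pb²⁺](0.186)^2
[Pb²⁺] = 1.67×10⁻⁸ / (0.186)^2 = 4.83×10⁻⁷
[Pb²⁺] = 4.83×10⁻⁷ mol/L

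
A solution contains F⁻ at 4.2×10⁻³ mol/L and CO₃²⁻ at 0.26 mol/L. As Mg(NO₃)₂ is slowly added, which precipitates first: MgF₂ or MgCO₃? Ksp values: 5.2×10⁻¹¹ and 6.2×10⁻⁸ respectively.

Each salt precipitates once Q = Ksp for that salt.
For MgF₂: [Mg²⁺] = (Ksp/[F⁻]^2) = 2.9×10⁻⁶ mol/L
For MgCO₃: [Mg²⁺] = (Ksp/[CO₃²⁻]) = 2.4×10⁻⁷ mol/L
Since MgCO₃ needs less Mg²⁺ to reach saturation, it precipitates first.

MgCO₃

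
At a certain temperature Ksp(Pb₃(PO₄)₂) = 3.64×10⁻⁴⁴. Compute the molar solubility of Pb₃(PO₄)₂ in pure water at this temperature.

Pb₃(PO₄)₂(s) ⇌ 3 Pb²⁺(aq) + 2 PO₄³⁻(aq)
With molar solubility s: [Pb²⁺] = 3s, [PO₄³⁻] = 2s.
Ksp = [Pb²⁺]^3[PO₄³⁻]^2 = (3s)^3 · (2s)^2 = 108s^5
108s^5 = 3.64×10⁻⁴⁴  ⇒  s^5 = 3.37×10⁻⁴⁶
Taking the 5th root, s = 8.05×10⁻¹⁰ mol L⁻¹.

8.05×10⁻¹⁰ M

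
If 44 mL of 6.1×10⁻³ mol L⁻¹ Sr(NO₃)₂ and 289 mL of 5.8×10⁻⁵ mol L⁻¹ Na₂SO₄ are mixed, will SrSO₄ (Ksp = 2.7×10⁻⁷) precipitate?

No

Total volume after mixing = 44 + 289 = 333 mL.
[Sr²⁺] = (6.1×10⁻³)(44)/333 = 8.1×10⁻⁴ mol L⁻¹
[SO₄²⁻] = (5.8×10⁻⁵)(289)/333 = 5.0×10⁻⁵ mol L⁻¹
Q = [Sr²⁺][SO₄²⁻] = 4.1×10⁻⁸
Since Q (4.1×10⁻⁸) is less than Ksp (2.7×10⁻⁷), no SrSO₄ precipitates.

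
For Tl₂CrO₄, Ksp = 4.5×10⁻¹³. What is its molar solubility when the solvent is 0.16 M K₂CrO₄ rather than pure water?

8.4×10⁻⁷ M

Tl₂CrO₄(s) ⇌ 2 Tl⁺(aq) + CrO₄²⁻(aq)
With CrO₄²⁻ already at 0.16 M and s small, take [CrO₄²⁻] ≈ 0.16 M and [Tl⁺] = 2s.
Ksp = [Tl⁺]^2[CrO₄²⁻] = (2s)^2(0.16)
(2s)^2 = 4.5×10⁻¹³ / (0.16) = 2.8×10⁻¹²
s = 8.4×10⁻⁷ M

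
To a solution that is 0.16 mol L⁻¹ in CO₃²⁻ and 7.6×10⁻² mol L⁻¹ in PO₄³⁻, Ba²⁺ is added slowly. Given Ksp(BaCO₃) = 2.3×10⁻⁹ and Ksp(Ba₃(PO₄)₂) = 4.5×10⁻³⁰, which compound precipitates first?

Precipitation begins when Q = Ksp.
For BaCO₃: [Ba²⁺] = (Ksp/[CO₃²⁻]) = 1.4×10⁻⁸ mol L⁻¹
For Ba₃(PO₄)₂: [Ba²⁺] = (Ksp/[PO₄³⁻]^2)^(1/3) = 9.2×10⁻¹⁰ mol L⁻¹
The smaller threshold [Ba²⁺] is reached first, so Ba₃(PO₄)₂ precipitates first.

Ba₃(PO₄)₂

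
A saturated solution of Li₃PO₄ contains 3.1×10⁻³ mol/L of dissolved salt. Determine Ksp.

Ksp = 2.5×10⁻⁹

Li₃PO₄(s) ⇌ 3 Li⁺(aq) + PO₄³⁻(aq)
Call the molar solubility s, so that [Li⁺] = 3s and [PO₄³⁻] = s.
Ksp = [Li⁺]^3[PO₄³⁻] = (3s)^3 · s = 27s^4
Ksp = 27 × (3.1×10⁻³)^4 = 2.5×10⁻⁹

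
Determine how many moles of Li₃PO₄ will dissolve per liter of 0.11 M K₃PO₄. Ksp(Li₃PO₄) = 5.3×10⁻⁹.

Li₃PO₄(s) ⇌ 3 Li⁺(aq) + PO₄³⁻(aq)
The solution already contains PO₄³⁻ at 0.11 M. Let s be the molar solubility of Li₃PO₄.
[PO₄³⁻] ≈ 0.11 M (common ion dominates); [Li⁺] = 3s.
Ksp = [Li⁺]^3[PO₄³⁻] = (3s)^3(0.11)
(3s)^3 = 5.3×10⁻⁹ / (0.11) = 4.8×10⁻⁸
s = 1.2×10⁻³ M

1.2×10⁻³ M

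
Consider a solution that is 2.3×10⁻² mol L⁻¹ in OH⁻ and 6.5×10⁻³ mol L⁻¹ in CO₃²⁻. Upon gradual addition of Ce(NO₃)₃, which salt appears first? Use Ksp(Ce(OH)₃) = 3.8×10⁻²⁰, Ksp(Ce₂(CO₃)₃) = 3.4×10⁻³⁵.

Each salt precipitates once Q = Ksp for that salt.
For Ce(OH)₃: [Ce³⁺] = (Ksp/[OH⁻]^3) = 3.1×10⁻¹⁵ mol L⁻¹
For Ce₂(CO₃)₃: [Ce³⁺] = (Ksp/[CO₃²⁻]^3)^(1/2) = 1.1×10⁻¹⁴ mol L⁻¹
Since Ce(OH)₃ needs less Ce³⁺ to reach saturation, it precipitates first.

Ce(OH)₃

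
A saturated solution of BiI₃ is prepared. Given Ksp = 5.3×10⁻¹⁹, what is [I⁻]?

3.6×10⁻⁵ M

BiI₃(s) ⇌ Bi³⁺(aq) + 3 I⁻(aq)
Call the molar solubility s, so that [Bi³⁺] = s and [I⁻] = 3s.
Ksp = [Bi³⁺][I⁻]^3 = s · (3s)^3 = 27s^4 = 5.3×10⁻¹⁹
s = 1.2×10⁻⁵ mol/L
[I⁻] = 3s = 3.6×10⁻⁵ mol/L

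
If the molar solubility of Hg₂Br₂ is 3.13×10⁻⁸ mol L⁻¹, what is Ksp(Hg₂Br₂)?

Hg₂Br₂(s) ⇌ Hg₂²⁺(aq) + 2 Br⁻(aq)
For each mole of Hg₂Br₂ that dissolves per liter, [Hg₂²⁺] = s and [Br⁻] = 2s; let s denote this solubility.
Ksp = [Hg₂²⁺][Br⁻]^2 = s · (2s)^2 = 4s^3
Ksp = 4 × (3.13×10⁻⁸)^3 = 1.23×10⁻²²

Ksp = 1.23×10⁻²²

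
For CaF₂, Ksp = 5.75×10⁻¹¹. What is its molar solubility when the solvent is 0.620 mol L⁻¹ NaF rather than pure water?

1.50×10⁻¹⁰ M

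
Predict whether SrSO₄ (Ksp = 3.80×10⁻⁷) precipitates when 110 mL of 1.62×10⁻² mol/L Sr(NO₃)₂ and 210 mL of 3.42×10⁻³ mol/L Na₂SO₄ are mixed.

Yes

After mixing, V = 110 mL + 210 mL = 320 mL.
[Sr²⁺] = (1.62×10⁻²)(110)/320 = 5.57×10⁻³ mol/L
[SO₄²⁻] = (3.42×10⁻³)(210)/320 = 2.24×10⁻³ mol/L
Q = [Sr²⁺][SO₄²⁻] = 1.25×10⁻⁵
Since Q (1.25×10⁻⁵) exceeds Ksp (3.80×10⁻⁷), SrSO₄ will precipitate.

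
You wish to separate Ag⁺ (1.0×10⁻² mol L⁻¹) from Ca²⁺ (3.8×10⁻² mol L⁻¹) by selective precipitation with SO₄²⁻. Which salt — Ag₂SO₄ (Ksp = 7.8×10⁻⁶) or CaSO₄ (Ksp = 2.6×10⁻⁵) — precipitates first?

Precipitation begins when Q = Ksp.
For Ag₂SO₄: [SO₄²⁻] = (Ksp/[Ag⁺]^2) = 7.8×10⁻² mol L⁻¹
For CaSO₄: [SO₄²⁻] = (Ksp/[Ca²⁺]) = 6.8×10⁻⁴ mol L⁻¹
The smaller threshold [SO₄²⁻] is reached first, so CaSO₄ precipitates first.

CaSO₄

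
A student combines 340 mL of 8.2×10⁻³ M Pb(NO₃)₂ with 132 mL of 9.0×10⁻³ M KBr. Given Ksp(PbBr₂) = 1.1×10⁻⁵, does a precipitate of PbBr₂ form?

Total volume after mixing = 340 + 132 = 472 mL.
[Pb²⁺] = (8.2×10⁻³)(340)/472 = 5.9×10⁻³ M
[Br⁻] = (9.0×10⁻³)(132)/472 = 2.5×10⁻³ M
Q = [Pb²⁺][Br⁻]^2 = 3.7×10⁻⁸
Q = 3.7×10⁻⁸ < Ksp = 1.1×10⁻⁵, so the solution is unsaturated and no precipitate forms.

No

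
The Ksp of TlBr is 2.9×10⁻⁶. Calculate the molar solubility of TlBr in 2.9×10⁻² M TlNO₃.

TlBr(s) ⇌ Tl⁺(aq) + Br⁻(aq)
The solution already contains Tl⁺ at 2.9×10⁻² M. Let s be the molar solubility of TlBr.
[Tl⁺] ≈ 2.9×10⁻² M (common ion dominates); [Br⁻] = s.
Ksp = [Tl⁺][Br⁻] = (2.9×10⁻²)s
s = 2.9×10⁻⁶ / (2.9×10⁻²) = 1.0×10⁻⁴
s = 1.0×10⁻⁴ M

1.0×10⁻⁴ M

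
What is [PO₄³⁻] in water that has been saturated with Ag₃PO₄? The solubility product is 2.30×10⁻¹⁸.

1.71×10⁻⁵ M

Ag₃PO₄(s) ⇌ 3 Ag⁺(aq) + PO₄³⁻(aq)
If s mol/L of Ag₃PO₄ dissolves, [Ag⁺] = 3s and [PO₄³⁻] = s.
Ksp = [Ag⁺]^3[PO₄³⁻] = (3s)^3 · s = 27s^4 = 2.30×10⁻¹⁸
s = 1.71×10⁻⁵ mol L⁻¹
[PO₄³⁻] = s = 1.71×10⁻⁵ mol L⁻¹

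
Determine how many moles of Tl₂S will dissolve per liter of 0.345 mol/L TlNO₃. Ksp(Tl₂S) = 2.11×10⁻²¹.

1.77×10⁻²⁰ M

Tl₂S(s) ⇌ 2 Tl⁺(aq) + S²⁻(aq)
The solution already contains Tl⁺ at 0.345 mol/L. Let s be the molar solubility of Tl₂S.
[Tl⁺] ≈ 0.345 mol/L (common ion dominates); [S²⁻] = s.
Ksp = [Tl⁺]^2[S²⁻] = (0.345)^2s
s = 2.11×10⁻²¹ / (0.345)^2 = 1.77×10⁻²⁰
s = 1.77×10⁻²⁰ mol/L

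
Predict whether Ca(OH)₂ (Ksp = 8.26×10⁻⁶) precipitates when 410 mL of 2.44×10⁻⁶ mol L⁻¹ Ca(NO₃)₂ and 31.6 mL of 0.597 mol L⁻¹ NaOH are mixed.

The combined volume is 441.6 mL.
[Ca²⁺] = (2.44×10⁻⁶)(410)/441.6 = 2.27×10⁻⁶ mol L⁻¹
[OH⁻] = (0.597)(31.6)/441.6 = 4.27×10⁻² mol L⁻¹
Q = [Ca²⁺][OH⁻]^2 = 4.13×10⁻⁹
Q = 4.13×10⁻⁹ < Ksp = 8.26×10⁻⁶, so the solution is unsaturated and no precipitate forms.

No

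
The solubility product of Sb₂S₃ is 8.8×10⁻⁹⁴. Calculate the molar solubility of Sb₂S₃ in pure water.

9.6×10⁻²⁰ M

Sb₂S₃(s) ⇌ 2 Sb³⁺(aq) + 3 S²⁻(aq)
Call the molar solubility s, so that [Sb³⁺] = 2s and [S²⁻] = 3s.
Ksp = [Sb³⁺]^2[S²⁻]^3 = (2s)^2 · (3s)^3 = 108s^5
108s^5 = 8.8×10⁻⁹⁴  ⇒  s^5 = 8.1×10⁻⁹⁶
s = 9.6×10⁻²⁰ M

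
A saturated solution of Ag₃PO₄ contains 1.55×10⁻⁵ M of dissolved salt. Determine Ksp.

Ag₃PO₄(s) ⇌ 3 Ag⁺(aq) + PO₄³⁻(aq)
With molar solubility s: [Ag⁺] = 3s, [PO₄³⁻] = s.
Ksp = [Ag⁺]^3[PO₄³⁻] = (3s)^3 · s = 27s^4
Ksp = 27 × (1.55×10⁻⁵)^4 = 1.56×10⁻¹⁸

Ksp = 1.56×10⁻¹⁸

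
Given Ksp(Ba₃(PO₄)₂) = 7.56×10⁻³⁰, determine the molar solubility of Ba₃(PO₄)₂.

Ba₃(PO₄)₂(s) ⇌ 3 Ba²⁺(aq) + 2 PO₄³⁻(aq)
Call the molar solubility s, so that [Ba²⁺] = 3s and [PO₄³⁻] = 2s.
Ksp = [Ba²⁺]^3[PO₄³⁻]^2 = (3s)^3 · (2s)^2 = 108s^5
108s^5 = 7.56×10⁻³⁰  ⇒  s^5 = 7.00×10⁻³²
s = 5.88×10⁻⁷ mol L⁻¹

5.88×10⁻⁷ M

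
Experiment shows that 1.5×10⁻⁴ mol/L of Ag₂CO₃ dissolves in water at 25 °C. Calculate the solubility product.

Ksp = 1.4×10⁻¹¹

Ag₂CO₃(s) ⇌ 2 Ag⁺(aq) + CO₃²⁻(aq)
Let s be the molar solubility. Then [Ag⁺] = 2s and [CO₃²⁻] = s.
Ksp = [Ag⁺]^2[CO₃²⁻] = (2s)^2 · s = 4s^3
Ksp = 4 × (1.5×10⁻⁴)^3 = 1.4×10⁻¹¹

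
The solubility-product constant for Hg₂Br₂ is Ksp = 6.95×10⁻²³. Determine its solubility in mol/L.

Hg₂Br₂(s) ⇌ Hg₂²⁺(aq) + 2 Br⁻(aq)
For each mole of Hg₂Br₂ that dissolves per liter, [Hg₂²⁺] = s and [Br⁻] = 2s; let s denote this solubility.
Ksp = [Hg₂²⁺][Br⁻]^2 = s · (2s)^2 = 4s^3
4s^3 = 6.95×10⁻²³  ⇒  s^3 = 1.74×10⁻²³
s = 2.59×10⁻⁸ mol/L

2.59×10⁻⁸ M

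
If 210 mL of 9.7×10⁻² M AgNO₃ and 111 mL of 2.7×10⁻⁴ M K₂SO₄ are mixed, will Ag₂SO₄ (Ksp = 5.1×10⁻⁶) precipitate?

After mixing, V = 210 mL + 111 mL = 321 mL.
[Ag⁺] = (9.7×10⁻²)(210)/321 = 6.3×10⁻² M
[SO₄²⁻] = (2.7×10⁻⁴)(111)/321 = 9.3×10⁻⁵ M
Q = [Ag⁺]^2[SO₄²⁻] = 3.8×10⁻⁷
Q = 3.8×10⁻⁷ < Ksp = 5.1×10⁻⁶, so the solution is unsaturated and no precipitate forms.

No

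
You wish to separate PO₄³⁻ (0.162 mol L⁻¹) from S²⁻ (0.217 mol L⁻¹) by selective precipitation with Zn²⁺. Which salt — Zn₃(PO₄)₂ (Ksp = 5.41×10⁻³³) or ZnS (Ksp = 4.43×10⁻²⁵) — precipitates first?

Precipitation of each salt begins when its ion product equals Ksp.
For Zn₃(PO₄)₂: [Zn²⁺] = (Ksp/[PO₄³⁻]^2)^(1/3) = 5.91×10⁻¹¹ mol L⁻¹
For ZnS: [Zn²⁺] = (Ksp/[S²⁻]) = 2.04×10⁻²⁴ mol L⁻¹
The smaller threshold [Zn²⁺] is reached first, so ZnS precipitates first.

ZnS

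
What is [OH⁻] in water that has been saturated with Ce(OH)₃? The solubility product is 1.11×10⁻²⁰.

1.35×10⁻⁵ M

Ce(OH)₃(s) ⇌ Ce³⁺(aq) + 3 OH⁻(aq)
Let s be the molar solubility. Then [Ce³⁺] = s and [OH⁻] = 3s.
Ksp = [Ce³⁺][OH⁻]^3 = s · (3s)^3 = 27s^4 = 1.11×10⁻²⁰
s = 4.50×10⁻⁶ M
[OH⁻] = 3s = 1.35×10⁻⁵ M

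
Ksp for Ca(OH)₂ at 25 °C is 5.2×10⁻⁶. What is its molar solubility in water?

1.1×10⁻² M

Ca(OH)₂(s) ⇌ Ca²⁺(aq) + 2 OH⁻(aq)
Let s be the molar solubility. Then [Ca²⁺] = s and [OH⁻] = 2s.
Ksp = [Ca²⁺][OH⁻]^2 = s · (2s)^2 = 4s^3
4s^3 = 5.2×10⁻⁶  ⇒  s^3 = 1.3×10⁻⁶
s = (1.3×10⁻⁶)^(1/3) = 1.1×10⁻² mol/L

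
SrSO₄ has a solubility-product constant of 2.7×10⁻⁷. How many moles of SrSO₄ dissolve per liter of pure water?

5.2×10⁻⁴ M

SrSO₄(s) ⇌ Sr²⁺(aq) + SO₄²⁻(aq)
With molar solubility s: [Sr²⁺] = s, [SO₄²⁻] = s.
Ksp = [Sr²⁺][SO₄²⁻] = s · s = s^2
s^2 = 2.7×10⁻⁷
Taking the 2nd root, s = 5.2×10⁻⁴ M.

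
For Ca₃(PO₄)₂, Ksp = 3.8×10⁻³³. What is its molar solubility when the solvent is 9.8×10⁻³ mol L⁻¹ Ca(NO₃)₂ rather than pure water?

Ca₃(PO₄)₂(s) ⇌ 3 Ca²⁺(aq) + 2 PO₄³⁻(aq)
Ca²⁺ is already present at 9.8×10⁻³ mol L⁻¹. If s mol/L of Ca₃(PO₄)₂ dissolves, [PO₄³⁻] = 2s while [Ca²⁺] ≈ 9.8×10⁻³ mol L⁻¹.
Ksp = [Ca²⁺]^3[PO₄³⁻]^2 = (9.8×10⁻³)^3(2s)^2
(2s)^2 = 3.8×10⁻³³ / (9.8×10⁻³)^3 = 4.0×10⁻²⁷
s = 3.2×10⁻¹⁴ mol L⁻¹

3.2×10⁻¹⁴ M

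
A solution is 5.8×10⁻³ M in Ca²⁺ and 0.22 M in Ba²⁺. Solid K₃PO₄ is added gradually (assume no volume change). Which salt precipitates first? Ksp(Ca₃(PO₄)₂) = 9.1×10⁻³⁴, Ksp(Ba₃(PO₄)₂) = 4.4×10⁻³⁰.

Ba₃(PO₄)₂

Precipitation begins when Q = Ksp.
For Ca₃(PO₄)₂: [PO₄³⁻] = (Ksp/[Ca²⁺]^3)^(1/2) = 6.8×10⁻¹⁴ M
For Ba₃(PO₄)₂: [PO₄³⁻] = (Ksp/[Ba²⁺]^3)^(1/2) = 2.0×10⁻¹⁴ M
Since Ba₃(PO₄)₂ needs less PO₄³⁻ to reach saturation, it precipitates first.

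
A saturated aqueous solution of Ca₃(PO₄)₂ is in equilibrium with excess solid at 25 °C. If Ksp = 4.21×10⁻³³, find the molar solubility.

Ca₃(PO₄)₂(s) ⇌ 3 Ca²⁺(aq) + 2 PO₄³⁻(aq)
Call the molar solubility s, so that [Ca²⁺] = 3s and [PO₄³⁻] = 2s.
Ksp = [Ca²⁺]^3[PO₄³⁻]^2 = (3s)^3 · (2s)^2 = 108s^5
108s^5 = 4.21×10⁻³³  ⇒  s^5 = 3.90×10⁻³⁵
Taking the 5th root, s = 1.31×10⁻⁷ mol/L.

1.31×10⁻⁷ M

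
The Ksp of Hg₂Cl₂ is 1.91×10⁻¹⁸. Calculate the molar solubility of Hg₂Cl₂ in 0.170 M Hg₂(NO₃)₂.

1.68×10⁻⁹ M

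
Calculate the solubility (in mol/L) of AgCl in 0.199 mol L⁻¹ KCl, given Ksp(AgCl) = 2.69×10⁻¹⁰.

AgCl(s) ⇌ Ag⁺(aq) + Cl⁻(aq)
The solution already contains Cl⁻ at 0.199 mol L⁻¹. Let s be the molar solubility of AgCl.
[Cl⁻] ≈ 0.199 mol L⁻¹ (common ion dominates); [Ag⁺] = s.
Ksp = [Ag⁺][Cl⁻] = s(0.199)
s = 2.69×10⁻¹⁰ / (0.199) = 1.35×10⁻⁹
s = 1.35×10⁻⁹ mol L⁻¹

1.35×10⁻⁹ M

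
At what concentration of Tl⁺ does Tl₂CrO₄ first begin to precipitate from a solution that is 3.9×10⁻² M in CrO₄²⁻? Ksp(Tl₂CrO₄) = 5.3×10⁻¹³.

3.7×10⁻⁶ M

Precipitation begins when Q = Ksp.
Tl₂CrO₄(s) ⇌ 2 Tl⁺(aq) + CrO₄²⁻(aq)
Ksp = [Tl⁺]^2[CrO₄²⁻] = [Tl⁺]^2(3.9×10⁻²)
[Tl⁺]^2 = 5.3×10⁻¹³ / (3.9×10⁻²) = 1.4×10⁻¹¹
[Tl⁺] = 3.7×10⁻⁶ M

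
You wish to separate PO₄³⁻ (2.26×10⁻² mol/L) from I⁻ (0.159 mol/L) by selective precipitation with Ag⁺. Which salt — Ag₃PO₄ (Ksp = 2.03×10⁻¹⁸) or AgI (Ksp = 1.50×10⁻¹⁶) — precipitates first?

Precipitation of each salt begins when its ion product equals Ksp.
For Ag₃PO₄: [Ag⁺] = (Ksp/[PO₄³⁻])^(1/3) = 4.48×10⁻⁶ mol/L
For AgI: [Ag⁺] = (Ksp/[I⁻]) = 9.43×10⁻¹⁶ mol/L
The smaller threshold [Ag⁺] is reached first, so AgI precipitates first.

AgI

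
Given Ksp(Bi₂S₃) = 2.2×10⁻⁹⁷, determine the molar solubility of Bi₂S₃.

1.8×10⁻²⁰ M

Bi₂S₃(s) ⇌ 2 Bi³⁺(aq) + 3 S²⁻(aq)
With molar solubility s: [Bi³⁺] = 2s, [S²⁻] = 3s.
Ksp = [Bi³⁺]^2[S²⁻]^3 = (2s)^2 · (3s)^3 = 108s^5
108s^5 = 2.2×10⁻⁹⁷  ⇒  s^5 = 2.0×10⁻⁹⁹
Taking the 5th root, s = 1.8×10⁻²⁰ M.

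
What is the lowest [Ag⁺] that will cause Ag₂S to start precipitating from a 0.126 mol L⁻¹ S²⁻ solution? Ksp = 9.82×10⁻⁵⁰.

8.83×10⁻²⁵ M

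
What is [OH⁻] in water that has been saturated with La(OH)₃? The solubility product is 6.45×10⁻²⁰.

La(OH)₃(s) ⇌ La³⁺(aq) + 3 OH⁻(aq)
For each mole of La(OH)₃ that dissolves per liter, [La³⁺] = s and [OH⁻] = 3s; let s denote this solubility.
Ksp = [La³⁺][OH⁻]^3 = s · (3s)^3 = 27s^4 = 6.45×10⁻²⁰
s = 6.99×10⁻⁶ mol/L
[OH⁻] = 3s = 2.10×10⁻⁵ mol/L

2.10×10⁻⁵ M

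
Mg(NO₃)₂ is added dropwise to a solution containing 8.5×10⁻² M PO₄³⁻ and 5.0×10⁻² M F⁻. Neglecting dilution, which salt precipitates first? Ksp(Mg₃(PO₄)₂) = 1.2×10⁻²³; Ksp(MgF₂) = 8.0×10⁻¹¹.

MgF₂

Each salt precipitates once Q = Ksp for that salt.
For Mg₃(PO₄)₂: [Mg²⁺] = (Ksp/[PO₄³⁻]^2)^(1/3) = 1.2×10⁻⁷ M
For MgF₂: [Mg²⁺] = (Ksp/[F⁻]^2) = 3.2×10⁻⁸ M
MgF₂ requires the lower [Mg²⁺], so it precipitates first.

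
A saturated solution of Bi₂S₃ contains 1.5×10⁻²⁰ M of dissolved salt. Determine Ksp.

Ksp = 8.2×10⁻⁹⁸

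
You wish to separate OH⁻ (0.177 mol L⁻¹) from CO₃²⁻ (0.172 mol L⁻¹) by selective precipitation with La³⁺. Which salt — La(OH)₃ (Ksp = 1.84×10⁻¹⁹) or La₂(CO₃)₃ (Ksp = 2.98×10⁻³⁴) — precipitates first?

La(OH)₃

Precipitation of each salt begins when its ion product equals Ksp.
For La(OH)₃: [La³⁺] = (Ksp/[OH⁻]^3) = 3.32×10⁻¹⁷ mol L⁻¹
For La₂(CO₃)₃: [La³⁺] = (Ksp/[CO₃²⁻]^3)^(1/2) = 2.42×10⁻¹⁶ mol L⁻¹
La(OH)₃ requires the lower [La³⁺], so it precipitates first.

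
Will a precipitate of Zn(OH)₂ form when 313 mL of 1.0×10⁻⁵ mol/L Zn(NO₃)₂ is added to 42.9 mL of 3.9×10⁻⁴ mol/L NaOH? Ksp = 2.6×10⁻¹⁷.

Yes

The combined volume is 355.9 mL.
[Zn²⁺] = (1.0×10⁻⁵)(313)/355.9 = 8.8×10⁻⁶ mol/L
[OH⁻] = (3.9×10⁻⁴)(42.9)/355.9 = 4.7×10⁻⁵ mol/L
Q = [Zn²⁺][OH⁻]^2 = 1.9×10⁻¹⁴
Q = 1.9×10⁻¹⁴ > Ksp = 2.6×10⁻¹⁷, so the solution is supersaturated and Zn(OH)₂ precipitates.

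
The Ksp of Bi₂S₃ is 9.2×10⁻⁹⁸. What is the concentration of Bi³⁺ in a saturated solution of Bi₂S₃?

3.1×10⁻²⁰ M

Bi₂S₃(s) ⇌ 2 Bi³⁺(aq) + 3 S²⁻(aq)
Let s be the molar solubility. Then [Bi³⁺] = 2s and [S²⁻] = 3s.
Ksp = [Bi³⁺]^2[S²⁻]^3 = (2s)^2 · (3s)^3 = 108s^5 = 9.2×10⁻⁹⁸
s = 1.5×10⁻²⁰ mol/L
[Bi³⁺] = 2s = 3.1×10⁻²⁰ mol/L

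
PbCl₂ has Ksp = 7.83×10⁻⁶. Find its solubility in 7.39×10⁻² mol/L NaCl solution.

1.43×10⁻³ M

PbCl₂(s) ⇌ Pb²⁺(aq) + 2 Cl⁻(aq)
Let s be the solubility of PbCl₂ here. The common ion gives [Cl⁻] ≈ 7.39×10⁻² mol/L, and [Pb²⁺] = s.
Ksp = [Pb²⁺][Cl⁻]^2 = s(7.39×10⁻²)^2
s = 7.83×10⁻⁶ / (7.39×10⁻²)^2 = 1.43×10⁻³
s = 1.43×10⁻³ mol/L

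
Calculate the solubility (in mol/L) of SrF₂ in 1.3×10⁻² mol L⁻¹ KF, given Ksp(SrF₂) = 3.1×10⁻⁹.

1.8×10⁻⁵ M

SrF₂(s) ⇌ Sr²⁺(aq) + 2 F⁻(aq)
With F⁻ already at 1.3×10⁻² mol L⁻¹ and s small, take [F⁻] ≈ 1.3×10⁻² mol L⁻¹ and [Sr²⁺] = s.
Ksp = [Sr²⁺][F⁻]^2 = s(1.3×10⁻²)^2
s = 3.1×10⁻⁹ / (1.3×10⁻²)^2 = 1.8×10⁻⁵
s = 1.8×10⁻⁵ mol L⁻¹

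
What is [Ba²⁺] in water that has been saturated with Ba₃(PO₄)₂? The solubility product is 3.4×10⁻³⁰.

1.5×10⁻⁶ M

Ba₃(PO₄)₂(s) ⇌ 3 Ba²⁺(aq) + 2 PO₄³⁻(aq)
With molar solubility s: [Ba²⁺] = 3s, [PO₄³⁻] = 2s.
Ksp = [Ba²⁺]^3[PO₄³⁻]^2 = (3s)^3 · (2s)^2 = 108s^5 = 3.4×10⁻³⁰
s = 5.0×10⁻⁷ M
[Ba²⁺] = 3s = 1.5×10⁻⁶ M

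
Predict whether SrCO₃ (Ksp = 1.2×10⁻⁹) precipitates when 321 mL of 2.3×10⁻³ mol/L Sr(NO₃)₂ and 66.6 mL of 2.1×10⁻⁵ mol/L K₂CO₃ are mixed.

After mixing, V = 321 mL + 66.6 mL = 387.6 mL.
[Sr²⁺] = (2.3×10⁻³)(321)/387.6 = 1.9×10⁻³ mol/L
[CO₃²⁻] = (2.1×10⁻⁵)(66.6)/387.6 = 3.6×10⁻⁶ mol/L
Q = [Sr²⁺][CO₃²⁻] = 6.9×10⁻⁹
Q = 6.9×10⁻⁹ > Ksp = 1.2×10⁻⁹, so the solution is supersaturated and SrCO₃ precipitates.

Yes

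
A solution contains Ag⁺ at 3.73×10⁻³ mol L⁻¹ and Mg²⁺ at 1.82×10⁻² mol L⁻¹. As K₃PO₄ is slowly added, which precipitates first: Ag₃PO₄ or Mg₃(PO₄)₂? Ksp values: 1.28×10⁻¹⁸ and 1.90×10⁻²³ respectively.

Ag₃PO₄

Each salt precipitates once Q = Ksp for that salt.
For Ag₃PO₄: [PO₄³⁻] = (Ksp/[Ag⁺]^3) = 2.47×10⁻¹¹ mol L⁻¹
For Mg₃(PO₄)₂: [PO₄³⁻] = (Ksp/[Mg²⁺]^3)^(1/2) = 1.78×10⁻⁹ mol L⁻¹
The smaller threshold [PO₄³⁻] is reached first, so Ag₃PO₄ precipitates first.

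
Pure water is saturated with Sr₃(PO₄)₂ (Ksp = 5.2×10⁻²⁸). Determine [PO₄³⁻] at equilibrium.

2.7×10⁻⁶ M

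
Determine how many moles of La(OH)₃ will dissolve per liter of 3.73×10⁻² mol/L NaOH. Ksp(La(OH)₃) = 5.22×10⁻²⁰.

La(OH)₃(s) ⇌ La³⁺(aq) + 3 OH⁻(aq)
OH⁻ is already present at 3.73×10⁻² mol/L. If s mol/L of La(OH)₃ dissolves, [La³⁺] = s while [OH⁻] ≈ 3.73×10⁻² mol/L.
Ksp = [La³⁺][OH⁻]^3 = s(3.73×10⁻²)^3
s = 5.22×10⁻²⁰ / (3.73×10⁻²)^3 = 1.01×10⁻¹⁵
s = 1.01×10⁻¹⁵ mol/L

1.01×10⁻¹⁵ M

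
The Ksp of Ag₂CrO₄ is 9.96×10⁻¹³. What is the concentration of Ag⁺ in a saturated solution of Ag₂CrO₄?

Ag₂CrO₄(s) ⇌ 2 Ag⁺(aq) + CrO₄²⁻(aq)
Call the molar solubility s, so that [Ag⁺] = 2s and [CrO₄²⁻] = s.
Ksp = [Ag⁺]^2[CrO₄²⁻] = (2s)^2 · s = 4s^3 = 9.96×10⁻¹³
s = 6.29×10⁻⁵ mol/L
[Ag⁺] = 2s = 1.26×10⁻⁴ mol/L

1.26×10⁻⁴ M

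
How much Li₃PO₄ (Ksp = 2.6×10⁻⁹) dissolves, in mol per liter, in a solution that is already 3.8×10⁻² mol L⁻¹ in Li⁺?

4.7×10⁻⁵ M

Li₃PO₄(s) ⇌ 3 Li⁺(aq) + PO₄³⁻(aq)
With Li⁺ already at 3.8×10⁻² mol L⁻¹ and s small, take [Li⁺] ≈ 3.8×10⁻² mol L⁻¹ and [PO₄³⁻] = s.
Ksp = [Li⁺]^3[PO₄³⁻] = (3.8×10⁻²)^3s
s = 2.6×10⁻⁹ / (3.8×10⁻²)^3 = 4.7×10⁻⁵
s = 4.7×10⁻⁵ mol L⁻¹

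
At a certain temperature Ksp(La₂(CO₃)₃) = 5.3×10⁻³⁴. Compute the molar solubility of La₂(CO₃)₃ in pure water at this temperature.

La₂(CO₃)₃(s) ⇌ 2 La³⁺(aq) + 3 CO₃²⁻(aq)
With molar solubility s: [La³⁺] = 2s, [CO₃²⁻] = 3s.
Ksp = [La³⁺]^2[CO₃²⁻]^3 = (2s)^2 · (3s)^3 = 108s^5
108s^5 = 5.3×10⁻³⁴  ⇒  s^5 = 4.9×10⁻³⁶
s = (4.9×10⁻³⁶)^(1/5) = 8.7×10⁻⁸ mol/L

8.7×10⁻⁸ M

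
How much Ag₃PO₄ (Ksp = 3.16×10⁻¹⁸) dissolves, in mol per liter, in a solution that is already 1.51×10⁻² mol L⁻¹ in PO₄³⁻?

1.98×10⁻⁶ M

Ag₃PO₄(s) ⇌ 3 Ag⁺(aq) + PO₄³⁻(aq)
With PO₄³⁻ already at 1.51×10⁻² mol L⁻¹ and s small, take [PO₄³⁻] ≈ 1.51×10⁻² mol L⁻¹ and [Ag⁺] = 3s.
Ksp = [Ag⁺]^3[PO₄³⁻] = (3s)^3(1.51×10⁻²)
(3s)^3 = 3.16×10⁻¹⁸ / (1.51×10⁻²) = 2.09×10⁻¹⁶
s = 1.98×10⁻⁶ mol L⁻¹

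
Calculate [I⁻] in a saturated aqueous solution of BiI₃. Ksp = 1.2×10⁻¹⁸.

BiI₃(s) ⇌ Bi³⁺(aq) + 3 I⁻(aq)
For each mole of BiI₃ that dissolves per liter, [Bi³⁺] = s and [I⁻] = 3s; let s denote this solubility.
Ksp = [Bi³⁺][I⁻]^3 = s · (3s)^3 = 27s^4 = 1.2×10⁻¹⁸
s = 1.5×10⁻⁵ M
[I⁻] = 3s = 4.4×10⁻⁵ M

4.4×10⁻⁵ M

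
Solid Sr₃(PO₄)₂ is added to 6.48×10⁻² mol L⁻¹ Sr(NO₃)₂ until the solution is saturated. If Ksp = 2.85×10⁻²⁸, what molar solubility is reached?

5.12×10⁻¹³ M

Sr₃(PO₄)₂(s) ⇌ 3 Sr²⁺(aq) + 2 PO₄³⁻(aq)
The solution already contains Sr²⁺ at 6.48×10⁻² mol L⁻¹. Let s be the molar solubility of Sr₃(PO₄)₂.
[Sr²⁺] ≈ 6.48×10⁻² mol L⁻¹ (common ion dominates); [PO₄³⁻] = 2s.
Ksp = [Sr²⁺]^3[PO₄³⁻]^2 = (6.48×10⁻²)^3(2s)^2
(2s)^2 = 2.85×10⁻²⁸ / (6.48×10⁻²)^3 = 1.05×10⁻²⁴
s = 5.12×10⁻¹³ mol L⁻¹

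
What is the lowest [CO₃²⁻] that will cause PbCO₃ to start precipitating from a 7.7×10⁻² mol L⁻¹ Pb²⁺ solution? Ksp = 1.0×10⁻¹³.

1.3×10⁻¹² M

Precipitation of each salt begins when its ion product equals Ksp.
PbCO₃(s) ⇌ Pb²⁺(aq) + CO₃²⁻(aq)
Ksp = [Pb²⁺][CO₃²⁻] = [CO₃²⁻](7.7×10⁻²)
[CO₃²⁻] = 1.0×10⁻¹³ / (7.7×10⁻²) = 1.3×10⁻¹²
[CO₃²⁻] = 1.3×10⁻¹² mol L⁻¹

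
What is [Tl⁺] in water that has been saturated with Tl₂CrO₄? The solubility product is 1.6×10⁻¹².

1.5×10⁻⁴ M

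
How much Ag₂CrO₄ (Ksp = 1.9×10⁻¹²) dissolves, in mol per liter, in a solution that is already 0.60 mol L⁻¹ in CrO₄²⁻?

8.9×10⁻⁷ M

Ag₂CrO₄(s) ⇌ 2 Ag⁺(aq) + CrO₄²⁻(aq)
CrO₄²⁻ is already present at 0.60 mol L⁻¹. If s mol/L of Ag₂CrO₄ dissolves, [Ag⁺] = 2s while [CrO₄²⁻] ≈ 0.60 mol L⁻¹.
Ksp = [Ag⁺]^2[CrO₄²⁻] = (2s)^2(0.60)
(2s)^2 = 1.9×10⁻¹² / (0.60) = 3.2×10⁻¹²
s = 8.9×10⁻⁷ mol L⁻¹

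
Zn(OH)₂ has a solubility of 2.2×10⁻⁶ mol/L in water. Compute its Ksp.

Zn(OH)₂(s) ⇌ Zn²⁺(aq) + 2 OH⁻(aq)
Let s be the molar solubility. Then [Zn²⁺] = s and [OH⁻] = 2s.
Ksp = [Zn²⁺][OH⁻]^2 = s · (2s)^2 = 4s^3
Ksp = 4 × (2.2×10⁻⁶)^3 = 4.3×10⁻¹⁷

Ksp = 4.3×10⁻¹⁷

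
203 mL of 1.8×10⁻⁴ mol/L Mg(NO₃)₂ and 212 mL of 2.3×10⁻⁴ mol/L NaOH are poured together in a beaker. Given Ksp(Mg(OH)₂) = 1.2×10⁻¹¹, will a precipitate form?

No

Total volume after mixing = 203 + 212 = 415 mL.
[Mg²⁺] = (1.8×10⁻⁴)(203)/415 = 8.8×10⁻⁵ mol/L
[OH⁻] = (2.3×10⁻⁴)(212)/415 = 1.2×10⁻⁴ mol/L
Q = [Mg²⁺][OH⁻]^2 = 1.2×10⁻¹²
Q < Ksp (1.2×10⁻¹² vs 1.2×10⁻¹¹); the solution remains unsaturated and no precipitate forms.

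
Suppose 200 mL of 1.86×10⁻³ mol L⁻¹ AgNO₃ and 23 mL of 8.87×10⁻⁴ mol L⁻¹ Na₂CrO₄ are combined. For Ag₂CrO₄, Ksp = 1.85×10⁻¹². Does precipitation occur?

Total volume after mixing = 200 + 23 = 223 mL.
[Ag⁺] = (1.86×10⁻³)(200)/223 = 1.67×10⁻³ mol L⁻¹
[CrO₄²⁻] = (8.87×10⁻⁴)(23)/223 = 9.15×10⁻⁵ mol L⁻¹
Q = [Ag⁺]^2[CrO₄²⁻] = 2.55×10⁻¹⁰
Q = 2.55×10⁻¹⁰ > Ksp = 1.85×10⁻¹², so the solution is supersaturated and Ag₂CrO₄ precipitates.

Yes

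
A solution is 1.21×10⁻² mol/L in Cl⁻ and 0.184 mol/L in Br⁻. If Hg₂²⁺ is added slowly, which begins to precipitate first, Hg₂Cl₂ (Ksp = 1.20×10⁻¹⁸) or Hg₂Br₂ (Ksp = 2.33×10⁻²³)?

Hg₂Br₂

Precipitation of each salt begins when its ion product equals Ksp.
For Hg₂Cl₂: [Hg₂²⁺] = (Ksp/[Cl⁻]^2) = 8.20×10⁻¹⁵ mol/L
For Hg₂Br₂: [Hg₂²⁺] = (Ksp/[Br⁻]^2) = 6.88×10⁻²² mol/L
Since Hg₂Br₂ needs less Hg₂²⁺ to reach saturation, it precipitates first.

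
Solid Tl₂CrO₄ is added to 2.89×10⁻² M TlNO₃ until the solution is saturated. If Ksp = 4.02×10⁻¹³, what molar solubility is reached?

Tl₂CrO₄(s) ⇌ 2 Tl⁺(aq) + CrO₄²⁻(aq)
The solution already contains Tl⁺ at 2.89×10⁻² M. Let s be the molar solubility of Tl₂CrO₄.
[Tl⁺] ≈ 2.89×10⁻² M (common ion dominates); [CrO₄²⁻] = s.
Ksp = [Tl⁺]^2[CrO₄²⁻] = (2.89×10⁻²)^2s
s = 4.02×10⁻¹³ / (2.89×10⁻²)^2 = 4.81×10⁻¹⁰
s = 4.81×10⁻¹⁰ M

4.81×10⁻¹⁰ M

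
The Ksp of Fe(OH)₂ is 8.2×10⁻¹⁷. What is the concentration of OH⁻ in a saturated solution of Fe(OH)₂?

5.5×10⁻⁶ M

Fe(OH)₂(s) ⇌ Fe²⁺(aq) + 2 OH⁻(aq)
For each mole of Fe(OH)₂ that dissolves per liter, [Fe²⁺] = s and [OH⁻] = 2s; let s denote this solubility.
Ksp = [Fe²⁺][OH⁻]^2 = s · (2s)^2 = 4s^3 = 8.2×10⁻¹⁷
s = 2.7×10⁻⁶ M
[OH⁻] = 2s = 5.5×10⁻⁶ M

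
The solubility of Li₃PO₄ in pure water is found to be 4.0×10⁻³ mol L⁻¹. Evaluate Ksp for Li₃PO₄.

Li₃PO₄(s) ⇌ 3 Li⁺(aq) + PO₄³⁻(aq)
Let s be the molar solubility. Then [Li⁺] = 3s and [PO₄³⁻] = s.
Ksp = [Li⁺]^3[PO₄³⁻] = (3s)^3 · s = 27s^4
Ksp = 27 × (4.0×10⁻³)^4 = 6.9×10⁻⁹

Ksp = 6.9×10⁻⁹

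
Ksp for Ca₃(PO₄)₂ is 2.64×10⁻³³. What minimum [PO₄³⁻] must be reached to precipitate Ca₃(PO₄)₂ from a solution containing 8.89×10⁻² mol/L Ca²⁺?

Each salt precipitates once Q = Ksp for that salt.
Ca₃(PO₄)₂(s) ⇌ 3 Ca²⁺(aq) + 2 PO₄³⁻(aq)
Ksp = [Ca²⁺]^3[PO₄³⁻]^2 = [PO₄³⁻]^2(8.89×10⁻²)^3
[PO₄³⁻]^2 = 2.64×10⁻³³ / (8.89×10⁻²)^3 = 3.76×10⁻³⁰
[PO₄³⁻] = 1.94×10⁻¹⁵ mol/L

1.94×10⁻¹⁵ M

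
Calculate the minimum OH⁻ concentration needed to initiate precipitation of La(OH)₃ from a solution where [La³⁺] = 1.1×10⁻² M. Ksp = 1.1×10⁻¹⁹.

2.2×10⁻⁶ M

Precipitation of each salt begins when its ion product equals Ksp.
La(OH)₃(s) ⇌ La³⁺(aq) + 3 OH⁻(aq)
Ksp = [La³⁺][OH⁻]^3 = [OH⁻]^3(1.1×10⁻²)
[OH⁻]^3 = 1.1×10⁻¹⁹ / (1.1×10⁻²) = 1.0×10⁻¹⁷
[OH⁻] = 2.2×10⁻⁶ M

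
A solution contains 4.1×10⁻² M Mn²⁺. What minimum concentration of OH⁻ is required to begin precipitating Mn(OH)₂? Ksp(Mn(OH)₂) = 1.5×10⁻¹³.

1.9×10⁻⁶ M

Each salt precipitates once Q = Ksp for that salt.
Mn(OH)₂(s) ⇌ Mn²⁺(aq) + 2 OH⁻(aq)
Ksp = [Mn²⁺][OH⁻]^2 = [OH⁻]^2(4.1×10⁻²)
[OH⁻]^2 = 1.5×10⁻¹³ / (4.1×10⁻²) = 3.7×10⁻¹²
[OH⁻] = 1.9×10⁻⁶ M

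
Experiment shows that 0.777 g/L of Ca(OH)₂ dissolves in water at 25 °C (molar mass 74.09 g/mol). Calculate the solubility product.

Ksp = 4.61×10⁻⁶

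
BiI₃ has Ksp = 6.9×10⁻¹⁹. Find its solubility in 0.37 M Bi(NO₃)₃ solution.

4.1×10⁻⁷ M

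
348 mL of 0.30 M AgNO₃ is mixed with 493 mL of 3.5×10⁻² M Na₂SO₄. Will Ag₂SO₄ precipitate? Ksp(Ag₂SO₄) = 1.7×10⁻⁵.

Yes

After mixing, V = 348 mL + 493 mL = 841 mL.
[Ag⁺] = (0.30)(348)/841 = 0.12 M
[SO₄²⁻] = (3.5×10⁻²)(493)/841 = 2.1×10⁻² M
Q = [Ag⁺]^2[SO₄²⁻] = 3.2×10⁻⁴
Because Q > Ksp (3.2×10⁻⁴ vs 1.7×10⁻⁵), a precipitate of Ag₂SO₄ forms.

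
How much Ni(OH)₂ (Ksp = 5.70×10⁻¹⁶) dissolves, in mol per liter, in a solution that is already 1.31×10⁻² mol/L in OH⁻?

Ni(OH)₂(s) ⇌ Ni²⁺(aq) + 2 OH⁻(aq)
With OH⁻ already at 1.31×10⁻² mol/L and s small, take [OH⁻] ≈ 1.31×10⁻² mol/L and [Ni²⁺] = s.
Ksp = [Ni²⁺][OH⁻]^2 = s(1.31×10⁻²)^2
s = 5.70×10⁻¹⁶ / (1.31×10⁻²)^2 = 3.32×10⁻¹²
s = 3.32×10⁻¹² mol/L

3.32×10⁻¹² M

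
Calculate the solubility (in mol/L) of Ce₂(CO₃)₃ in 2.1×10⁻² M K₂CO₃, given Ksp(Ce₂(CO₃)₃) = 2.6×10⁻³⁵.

8.4×10⁻¹⁶ M

Ce₂(CO₃)₃(s) ⇌ 2 Ce³⁺(aq) + 3 CO₃²⁻(aq)
CO₃²⁻ is already present at 2.1×10⁻² M. If s mol/L of Ce₂(CO₃)₃ dissolves, [Ce³⁺] = 2s while [CO₃²⁻] ≈ 2.1×10⁻² M.
Ksp = [Ce³⁺]^2[CO₃²⁻]^3 = (2s)^2(2.1×10⁻²)^3
(2s)^2 = 2.6×10⁻³⁵ / (2.1×10⁻²)^3 = 2.8×10⁻³⁰
s = 8.4×10⁻¹⁶ M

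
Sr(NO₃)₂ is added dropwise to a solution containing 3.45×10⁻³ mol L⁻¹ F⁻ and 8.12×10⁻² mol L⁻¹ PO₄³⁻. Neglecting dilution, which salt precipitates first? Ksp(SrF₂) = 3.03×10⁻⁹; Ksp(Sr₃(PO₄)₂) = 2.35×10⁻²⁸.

Sr₃(PO₄)₂

Precipitation begins when Q = Ksp.
For SrF₂: [Sr²⁺] = (Ksp/[F⁻]^2) = 2.55×10⁻⁴ mol L⁻¹
For Sr₃(PO₄)₂: [Sr²⁺] = (Ksp/[PO₄³⁻]^2)^(1/3) = 3.29×10⁻⁹ mol L⁻¹
Since Sr₃(PO₄)₂ needs less Sr²⁺ to reach saturation, it precipitates first.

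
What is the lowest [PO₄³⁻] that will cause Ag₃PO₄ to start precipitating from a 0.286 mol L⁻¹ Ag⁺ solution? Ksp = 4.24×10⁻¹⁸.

Each salt precipitates once Q = Ksp for that salt.
Ag₃PO₄(s) ⇌ 3 Ag⁺(aq) + PO₄³⁻(aq)
Ksp = [Ag⁺]^3[PO₄³⁻] = [PO₄³⁻](0.286)^3
[PO₄³⁻] = 4.24×10⁻¹⁸ / (0.286)^3 = 1.81×10⁻¹⁶
[PO₄³⁻] = 1.81×10⁻¹⁶ mol L⁻¹

1.81×10⁻¹⁶ M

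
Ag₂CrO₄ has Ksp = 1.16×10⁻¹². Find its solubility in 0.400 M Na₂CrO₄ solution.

Ag₂CrO₄(s) ⇌ 2 Ag⁺(aq) + CrO₄²⁻(aq)
CrO₄²⁻ is already present at 0.400 M. If s mol/L of Ag₂CrO₄ dissolves, [Ag⁺] = 2s while [CrO₄²⁻] ≈ 0.400 M.
Ksp = [Ag⁺]^2[CrO₄²⁻] = (2s)^2(0.400)
(2s)^2 = 1.16×10⁻¹² / (0.400) = 2.90×10⁻¹²
s = 8.51×10⁻⁷ M

8.51×10⁻⁷ M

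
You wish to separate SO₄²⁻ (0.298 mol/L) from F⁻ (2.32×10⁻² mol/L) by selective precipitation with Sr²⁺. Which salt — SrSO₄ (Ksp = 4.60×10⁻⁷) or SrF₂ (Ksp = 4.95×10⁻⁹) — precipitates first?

SrSO₄

The threshold for precipitation is Q = Ksp.
For SrSO₄: [Sr²⁺] = (Ksp/[SO₄²⁻]) = 1.54×10⁻⁶ mol/L
For SrF₂: [Sr²⁺] = (Ksp/[F⁻]^2) = 9.20×10⁻⁶ mol/L
The smaller threshold [Sr²⁺] is reached first, so SrSO₄ precipitates first.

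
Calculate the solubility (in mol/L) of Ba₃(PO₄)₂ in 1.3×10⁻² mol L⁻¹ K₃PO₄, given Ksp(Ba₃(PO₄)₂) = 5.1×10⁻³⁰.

1.0×10⁻⁹ M

Ba₃(PO₄)₂(s) ⇌ 3 Ba²⁺(aq) + 2 PO₄³⁻(aq)
Let s be the solubility of Ba₃(PO₄)₂ here. The common ion gives [PO₄³⁻] ≈ 1.3×10⁻² mol L⁻¹, and [Ba²⁺] = 3s.
Ksp = [Ba²⁺]^3[PO₄³⁻]^2 = (3s)^3(1.3×10⁻²)^2
(3s)^3 = 5.1×10⁻³⁰ / (1.3×10⁻²)^2 = 3.0×10⁻²⁶
s = 1.0×10⁻⁹ mol L⁻¹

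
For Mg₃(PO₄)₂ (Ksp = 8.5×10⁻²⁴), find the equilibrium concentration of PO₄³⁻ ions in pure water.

Mg₃(PO₄)₂(s) ⇌ 3 Mg²⁺(aq) + 2 PO₄³⁻(aq)
Call the molar solubility s, so that [Mg²⁺] = 3s and [PO₄³⁻] = 2s.
Ksp = [Mg²⁺]^3[PO₄³⁻]^2 = (3s)^3 · (2s)^2 = 108s^5 = 8.5×10⁻²⁴
s = 9.5×10⁻⁶ mol/L
[PO₄³⁻] = 2s = 1.9×10⁻⁵ mol/L

1.9×10⁻⁵ M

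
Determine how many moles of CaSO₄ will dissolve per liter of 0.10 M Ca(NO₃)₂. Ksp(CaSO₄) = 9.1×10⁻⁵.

CaSO₄(s) ⇌ Ca²⁺(aq) + SO₄²⁻(aq)
With Ca²⁺ already at 0.10 M and s small, take [Ca²⁺] ≈ 0.10 M and [SO₄²⁻] = s.
Ksp = [Ca²⁺][SO₄²⁻] = (0.10)s
s = 9.1×10⁻⁵ / (0.10) = 9.1×10⁻⁴
s = 9.1×10⁻⁴ M

9.1×10⁻⁴ M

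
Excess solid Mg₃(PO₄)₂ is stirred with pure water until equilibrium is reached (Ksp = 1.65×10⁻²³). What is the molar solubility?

Mg₃(PO₄)₂(s) ⇌ 3 Mg²⁺(aq) + 2 PO₄³⁻(aq)
Call the molar solubility s, so that [Mg²⁺] = 3s and [PO₄³⁻] = 2s.
Ksp = [Mg²⁺]^3[PO₄³⁻]^2 = (3s)^3 · (2s)^2 = 108s^5
108s^5 = 1.65×10⁻²³  ⇒  s^5 = 1.53×10⁻²⁵
s = 1.09×10⁻⁵ mol/L

1.09×10⁻⁵ M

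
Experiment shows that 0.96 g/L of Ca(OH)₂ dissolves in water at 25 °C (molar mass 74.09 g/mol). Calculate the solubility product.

Convert to molarity: s = 0.96 / 74.09 = 1.296×10⁻² mol/L
Ca(OH)₂(s) ⇌ Ca²⁺(aq) + 2 OH⁻(aq)
With molar solubility s: [Ca²⁺] = s, [OH⁻] = 2s.
Ksp = [Ca²⁺][OH⁻]^2 = s · (2s)^2 = 4s^3
Ksp = 4 × (1.296×10⁻²)^3 = 8.7×10⁻⁶

Ksp = 8.7×10⁻⁶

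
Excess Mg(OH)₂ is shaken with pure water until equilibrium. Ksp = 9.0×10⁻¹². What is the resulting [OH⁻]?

2.6×10⁻⁴ M

Mg(OH)₂(s) ⇌ Mg²⁺(aq) + 2 OH⁻(aq)
Let s be the molar solubility. Then [Mg²⁺] = s and [OH⁻] = 2s.
Ksp = [Mg²⁺][OH⁻]^2 = s · (2s)^2 = 4s^3 = 9.0×10⁻¹²
s = 1.3×10⁻⁴ mol/L
[OH⁻] = 2s = 2.6×10⁻⁴ mol/L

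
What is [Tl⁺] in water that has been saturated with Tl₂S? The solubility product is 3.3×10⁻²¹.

Tl₂S(s) ⇌ 2 Tl⁺(aq) + S²⁻(aq)
If s mol/L of Tl₂S dissolves, [Tl⁺] = 2s and [S²⁻] = s.
Ksp = [Tl⁺]^2[S²⁻] = (2s)^2 · s = 4s^3 = 3.3×10⁻²¹
s = 9.4×10⁻⁸ mol/L
[Tl⁺] = 2s = 1.9×10⁻⁷ mol/L

1.9×10⁻⁷ M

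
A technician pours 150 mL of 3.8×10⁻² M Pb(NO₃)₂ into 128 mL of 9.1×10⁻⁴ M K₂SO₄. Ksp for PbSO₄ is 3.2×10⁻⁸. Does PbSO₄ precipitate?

After mixing, V = 150 mL + 128 mL = 278 mL.
[Pb²⁺] = (3.8×10⁻²)(150)/278 = 2.1×10⁻² M
[SO₄²⁻] = (9.1×10⁻⁴)(128)/278 = 4.2×10⁻⁴ M
Q = [Pb²⁺][SO₄²⁻] = 8.6×10⁻⁶
Q = 8.6×10⁻⁶ > Ksp = 3.2×10⁻⁸, so the solution is supersaturated and PbSO₄ precipitates.

Yes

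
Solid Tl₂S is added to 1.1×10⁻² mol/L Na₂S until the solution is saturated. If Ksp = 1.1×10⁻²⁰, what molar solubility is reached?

Tl₂S(s) ⇌ 2 Tl⁺(aq) + S²⁻(aq)
Let s be the solubility of Tl₂S here. The common ion gives [S²⁻] ≈ 1.1×10⁻² mol/L, and [Tl⁺] = 2s.
Ksp = [Tl⁺]^2[S²⁻] = (2s)^2(1.1×10⁻²)
(2s)^2 = 1.1×10⁻²⁰ / (1.1×10⁻²) = 1.0×10⁻¹⁸
s = 5.0×10⁻¹⁰ mol/L

5.0×10⁻¹⁰ M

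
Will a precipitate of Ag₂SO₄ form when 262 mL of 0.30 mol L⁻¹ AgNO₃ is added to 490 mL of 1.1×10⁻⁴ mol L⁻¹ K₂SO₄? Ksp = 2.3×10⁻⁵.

No

Total volume after mixing = 262 + 490 = 752 mL.
[Ag⁺] = (0.30)(262)/752 = 0.10 mol L⁻¹
[SO₄²⁻] = (1.1×10⁻⁴)(490)/752 = 7.2×10⁻⁵ mol L⁻¹
Q = [Ag⁺]^2[SO₄²⁻] = 7.8×10⁻⁷
Q < Ksp (7.8×10⁻⁷ vs 2.3×10⁻⁵); the solution remains unsaturated and no precipitate forms.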